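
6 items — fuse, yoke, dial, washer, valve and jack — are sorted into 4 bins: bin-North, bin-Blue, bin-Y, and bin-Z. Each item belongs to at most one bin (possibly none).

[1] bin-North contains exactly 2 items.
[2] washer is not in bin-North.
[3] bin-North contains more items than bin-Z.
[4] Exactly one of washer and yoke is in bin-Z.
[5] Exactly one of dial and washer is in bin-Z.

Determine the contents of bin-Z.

From (2): washer ∉ bin-North.
Suppose fuse ∈ bin-Z: no assignment then satisfies all the clues, so fuse ∉ bin-Z.

bin-Z = {washer}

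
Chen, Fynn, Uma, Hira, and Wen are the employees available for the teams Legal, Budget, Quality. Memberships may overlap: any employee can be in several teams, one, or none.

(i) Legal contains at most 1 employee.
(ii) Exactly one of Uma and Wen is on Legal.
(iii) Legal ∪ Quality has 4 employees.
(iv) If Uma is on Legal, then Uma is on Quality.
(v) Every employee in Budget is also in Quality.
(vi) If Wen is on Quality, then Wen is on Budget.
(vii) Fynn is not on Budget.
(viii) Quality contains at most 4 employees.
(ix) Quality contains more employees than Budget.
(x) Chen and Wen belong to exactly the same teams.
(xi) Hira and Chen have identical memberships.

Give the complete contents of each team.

Legal = {Uma}; Budget = {Chen, Hira, Wen}; Quality = {Chen, Hira, Uma, Wen}

From (vii): Fynn ∉ Budget.
Suppose Chen ∈ Legal: no assignment then satisfies all the clues, so Chen ∉ Legal.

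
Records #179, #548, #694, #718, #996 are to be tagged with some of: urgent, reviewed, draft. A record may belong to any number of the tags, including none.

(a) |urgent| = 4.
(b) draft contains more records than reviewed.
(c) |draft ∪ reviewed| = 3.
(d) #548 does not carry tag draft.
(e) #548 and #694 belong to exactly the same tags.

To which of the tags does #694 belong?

#694: urgent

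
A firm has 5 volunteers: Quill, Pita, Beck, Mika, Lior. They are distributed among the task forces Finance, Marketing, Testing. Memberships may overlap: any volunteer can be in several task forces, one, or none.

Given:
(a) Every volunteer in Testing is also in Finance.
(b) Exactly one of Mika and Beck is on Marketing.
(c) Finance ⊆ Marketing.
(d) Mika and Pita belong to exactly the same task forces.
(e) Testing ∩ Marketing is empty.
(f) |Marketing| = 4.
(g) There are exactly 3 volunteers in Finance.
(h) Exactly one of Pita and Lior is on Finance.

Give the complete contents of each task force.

Finance = {Mika, Pita, Quill}; Marketing = {Lior, Mika, Pita, Quill}; Testing = {}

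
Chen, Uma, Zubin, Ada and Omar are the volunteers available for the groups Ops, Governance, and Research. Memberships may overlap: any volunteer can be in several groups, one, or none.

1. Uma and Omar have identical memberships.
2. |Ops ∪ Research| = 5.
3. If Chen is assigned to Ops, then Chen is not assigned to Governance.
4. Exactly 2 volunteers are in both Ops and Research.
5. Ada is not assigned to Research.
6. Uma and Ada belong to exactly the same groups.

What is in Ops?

Ops = {Ada, Chen, Omar, Uma, Zubin}

From (5): Ada ∉ Research.
(6): Uma matches Ada: Uma ∉ Research.
(1): Omar matches Uma: Omar ∉ Research.
Suppose Chen ∉ Ops: no assignment then satisfies all the clues, so Chen ∈ Ops.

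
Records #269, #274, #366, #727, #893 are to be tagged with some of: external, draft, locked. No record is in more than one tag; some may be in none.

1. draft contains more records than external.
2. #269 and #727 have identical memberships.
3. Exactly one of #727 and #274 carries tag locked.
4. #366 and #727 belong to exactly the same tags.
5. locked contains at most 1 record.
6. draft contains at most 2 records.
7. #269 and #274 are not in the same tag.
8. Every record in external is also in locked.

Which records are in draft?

draft = {#893}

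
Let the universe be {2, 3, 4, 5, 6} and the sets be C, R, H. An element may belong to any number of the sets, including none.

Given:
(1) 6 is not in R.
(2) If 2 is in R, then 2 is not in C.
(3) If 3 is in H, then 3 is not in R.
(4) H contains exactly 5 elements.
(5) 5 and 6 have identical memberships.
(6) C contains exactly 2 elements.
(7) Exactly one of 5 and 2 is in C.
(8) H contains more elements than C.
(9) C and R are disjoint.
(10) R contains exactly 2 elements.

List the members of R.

R = {2, 4}

From (1): 6 ∉ R.
(4): only 5 candidates remain for H, so all are in.
(5): 5 matches 6: 5 ∉ R.
(3): 3 ∉ R.
(10): only 2 candidates remain for R, so all are in.
(2): 2 ∉ C.
(7) (exactly one): 5 ∈ C.
(9) (disjoint): 4 ∉ C.
(5): 6 matches 5: 6 ∈ C.
(6): C already has 2, so the rest are out.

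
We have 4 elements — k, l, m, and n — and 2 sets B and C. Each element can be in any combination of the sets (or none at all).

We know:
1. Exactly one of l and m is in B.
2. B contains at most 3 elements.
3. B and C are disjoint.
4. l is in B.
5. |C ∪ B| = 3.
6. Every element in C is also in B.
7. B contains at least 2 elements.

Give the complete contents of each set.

From (4): l ∈ B.
(1) (exactly one): m ∉ B.
(3) (disjoint): l ∉ C.
(6) contrapositive: m ∉ C.
Suppose k ∉ B: no assignment then satisfies all the clues, so k ∈ B.

B = {k, l, n}; C = {}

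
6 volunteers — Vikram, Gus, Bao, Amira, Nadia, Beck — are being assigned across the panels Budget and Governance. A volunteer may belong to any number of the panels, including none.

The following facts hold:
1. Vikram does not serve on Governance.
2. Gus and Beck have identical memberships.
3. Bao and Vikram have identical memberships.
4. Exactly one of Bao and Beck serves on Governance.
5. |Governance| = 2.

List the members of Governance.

From (1): Vikram ∉ Governance.
(3): Bao matches Vikram: Bao ∉ Governance.
(4) (exactly one): Beck ∈ Governance.
(2): Gus matches Beck: Gus ∈ Governance.
(5): Governance already has 2, so the rest are out.

Governance = {Beck, Gus}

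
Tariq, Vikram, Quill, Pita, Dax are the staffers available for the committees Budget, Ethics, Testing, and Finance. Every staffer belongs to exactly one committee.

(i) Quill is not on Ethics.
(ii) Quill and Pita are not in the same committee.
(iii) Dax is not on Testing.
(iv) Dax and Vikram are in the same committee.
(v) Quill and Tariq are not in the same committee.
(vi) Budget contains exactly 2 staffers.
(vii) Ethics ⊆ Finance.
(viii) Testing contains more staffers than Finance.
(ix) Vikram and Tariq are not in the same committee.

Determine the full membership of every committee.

Budget = {Dax, Vikram}; Ethics = {}; Testing = {Pita, Tariq}; Finance = {Quill}

From (i): Quill ∉ Ethics.
From (iii): Dax ∉ Testing.
(iv): Vikram matches Dax: Vikram ∉ Testing.
Suppose Tariq ∈ Budget: no assignment then satisfies all the clues, so Tariq ∉ Budget.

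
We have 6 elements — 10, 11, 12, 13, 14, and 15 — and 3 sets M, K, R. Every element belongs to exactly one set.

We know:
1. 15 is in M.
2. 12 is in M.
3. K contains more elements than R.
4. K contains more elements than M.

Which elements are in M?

From (1): 15 ∈ M.
From (2): 12 ∈ M.
Suppose 10 ∈ M: no assignment then satisfies all the clues, so 10 ∉ M.

M = {12, 15}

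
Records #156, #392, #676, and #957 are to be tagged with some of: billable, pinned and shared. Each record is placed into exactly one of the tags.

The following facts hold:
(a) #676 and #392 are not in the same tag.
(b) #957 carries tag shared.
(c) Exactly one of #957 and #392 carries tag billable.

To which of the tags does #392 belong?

From (b): #957 ∈ shared.
(c) (exactly one): #392 ∈ billable.
(a): #676 ∉ billable.

#392: billable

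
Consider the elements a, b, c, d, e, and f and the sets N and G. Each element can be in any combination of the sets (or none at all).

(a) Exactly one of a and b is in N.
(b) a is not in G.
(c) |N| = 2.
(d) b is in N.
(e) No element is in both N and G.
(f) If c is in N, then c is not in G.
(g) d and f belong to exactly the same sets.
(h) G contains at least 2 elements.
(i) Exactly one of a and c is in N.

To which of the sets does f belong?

From (b): a ∉ G.
From (d): b ∈ N.
(a) (exactly one): a ∉ N.
(e) (disjoint): b ∉ G.
(i) (exactly one): c ∈ N.
(c): N already has 2, so the rest are out.
(e) (disjoint): c ∉ G.
Suppose f ∉ G: no assignment then satisfies all the clues, so f ∈ G.

f: G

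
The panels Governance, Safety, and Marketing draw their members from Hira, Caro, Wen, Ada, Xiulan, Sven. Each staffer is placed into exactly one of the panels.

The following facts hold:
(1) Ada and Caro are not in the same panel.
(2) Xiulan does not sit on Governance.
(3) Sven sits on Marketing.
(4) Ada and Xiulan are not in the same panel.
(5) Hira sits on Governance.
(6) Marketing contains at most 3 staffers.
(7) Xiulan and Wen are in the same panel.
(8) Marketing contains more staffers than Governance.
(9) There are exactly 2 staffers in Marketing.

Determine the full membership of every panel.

Governance = {Hira}; Safety = {Caro, Wen, Xiulan}; Marketing = {Ada, Sven}

From (2): Xiulan ∉ Governance.
From (3): Sven ∈ Marketing.
From (5): Hira ∈ Governance.
(7): Wen matches Xiulan: Wen ∉ Governance.
Suppose Caro ∈ Governance: no assignment then satisfies all the clues, so Caro ∉ Governance.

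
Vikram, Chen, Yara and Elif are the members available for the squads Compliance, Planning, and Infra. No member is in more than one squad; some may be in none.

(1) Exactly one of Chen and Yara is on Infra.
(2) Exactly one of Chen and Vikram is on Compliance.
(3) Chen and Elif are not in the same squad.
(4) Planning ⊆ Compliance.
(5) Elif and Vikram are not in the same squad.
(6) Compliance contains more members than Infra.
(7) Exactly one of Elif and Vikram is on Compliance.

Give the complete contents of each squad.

Compliance = {Vikram, Yara}; Planning = {}; Infra = {Chen}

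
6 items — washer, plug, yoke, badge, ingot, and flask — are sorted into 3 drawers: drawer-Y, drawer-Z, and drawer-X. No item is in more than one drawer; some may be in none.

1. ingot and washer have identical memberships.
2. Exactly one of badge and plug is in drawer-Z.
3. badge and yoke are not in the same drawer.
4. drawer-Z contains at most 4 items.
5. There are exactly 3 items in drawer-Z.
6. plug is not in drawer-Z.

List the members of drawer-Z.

drawer-Z = {badge, ingot, washer}

From (6): plug ∉ drawer-Z.
(2) (exactly one): badge ∈ drawer-Z.
(3): yoke ∉ drawer-Z.
Suppose washer ∉ drawer-Z: no assignment then satisfies all the clues, so washer ∈ drawer-Z.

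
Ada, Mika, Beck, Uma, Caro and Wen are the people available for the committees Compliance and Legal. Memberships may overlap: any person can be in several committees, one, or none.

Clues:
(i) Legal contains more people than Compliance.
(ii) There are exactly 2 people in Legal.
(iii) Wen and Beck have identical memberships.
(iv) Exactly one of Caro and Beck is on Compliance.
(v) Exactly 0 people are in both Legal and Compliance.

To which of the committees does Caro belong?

Caro: Compliance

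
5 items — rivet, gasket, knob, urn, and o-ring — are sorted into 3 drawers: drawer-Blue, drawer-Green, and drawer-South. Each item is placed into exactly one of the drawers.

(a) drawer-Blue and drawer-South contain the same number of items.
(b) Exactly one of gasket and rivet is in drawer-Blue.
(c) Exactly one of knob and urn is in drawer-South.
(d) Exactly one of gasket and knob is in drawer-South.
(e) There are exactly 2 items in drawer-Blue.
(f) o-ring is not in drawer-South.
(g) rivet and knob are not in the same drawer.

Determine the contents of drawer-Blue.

drawer-Blue = {o-ring, rivet}

From (f): o-ring ∉ drawer-South.
Suppose rivet ∉ drawer-Blue: no assignment then satisfies all the clues, so rivet ∈ drawer-Blue.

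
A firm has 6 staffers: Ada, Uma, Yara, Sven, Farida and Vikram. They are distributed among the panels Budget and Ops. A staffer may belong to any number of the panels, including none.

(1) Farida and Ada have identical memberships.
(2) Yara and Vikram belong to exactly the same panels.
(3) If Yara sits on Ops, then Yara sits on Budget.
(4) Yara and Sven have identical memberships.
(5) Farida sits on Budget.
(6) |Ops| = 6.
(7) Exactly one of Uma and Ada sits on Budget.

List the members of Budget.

Budget = {Ada, Farida, Sven, Vikram, Yara}

From (5): Farida ∈ Budget.
(1): Ada matches Farida: Ada ∈ Budget.
(6): only 6 candidates remain for Ops, so all are in.
(7) (exactly one): Uma ∉ Budget.
(3): Yara ∈ Budget.
(4): Sven matches Yara: Sven ∈ Budget.
(2): Vikram matches Yara: Vikram ∈ Budget.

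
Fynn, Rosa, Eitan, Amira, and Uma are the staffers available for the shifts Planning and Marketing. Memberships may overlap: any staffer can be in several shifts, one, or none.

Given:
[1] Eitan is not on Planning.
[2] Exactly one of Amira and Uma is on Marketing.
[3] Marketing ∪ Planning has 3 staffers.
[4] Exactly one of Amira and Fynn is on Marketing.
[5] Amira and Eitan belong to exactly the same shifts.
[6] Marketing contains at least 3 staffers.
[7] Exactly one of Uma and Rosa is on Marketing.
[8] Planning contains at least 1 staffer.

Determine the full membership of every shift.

Planning = {Rosa}; Marketing = {Amira, Eitan, Rosa}

From (1): Eitan ∉ Planning.
(5): Amira matches Eitan: Amira ∉ Planning.
Suppose Fynn ∈ Planning: no assignment then satisfies all the clues, so Fynn ∉ Planning.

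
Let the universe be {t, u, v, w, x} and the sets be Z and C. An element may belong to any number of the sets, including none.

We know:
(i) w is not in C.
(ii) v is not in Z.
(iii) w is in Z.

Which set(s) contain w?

From (i): w ∉ C.
From (ii): v ∉ Z.
From (iii): w ∈ Z.

w: Z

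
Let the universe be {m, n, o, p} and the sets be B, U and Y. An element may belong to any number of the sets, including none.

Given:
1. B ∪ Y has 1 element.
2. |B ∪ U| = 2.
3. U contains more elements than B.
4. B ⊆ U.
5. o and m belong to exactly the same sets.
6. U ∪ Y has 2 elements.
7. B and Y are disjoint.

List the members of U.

U = {n, p}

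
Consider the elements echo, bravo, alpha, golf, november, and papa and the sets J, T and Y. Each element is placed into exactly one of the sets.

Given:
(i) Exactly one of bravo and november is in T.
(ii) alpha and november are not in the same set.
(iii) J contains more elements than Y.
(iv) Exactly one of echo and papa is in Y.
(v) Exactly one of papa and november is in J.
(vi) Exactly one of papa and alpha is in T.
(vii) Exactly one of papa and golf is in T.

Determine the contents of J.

J = {echo, november}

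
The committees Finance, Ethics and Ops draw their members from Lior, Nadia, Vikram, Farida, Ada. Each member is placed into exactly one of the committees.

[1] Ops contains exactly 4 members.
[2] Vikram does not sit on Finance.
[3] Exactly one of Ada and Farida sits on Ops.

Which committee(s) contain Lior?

Lior: Ops

From (2): Vikram ∉ Finance.
Suppose Lior ∈ Finance: no assignment then satisfies all the clues, so Lior ∉ Finance.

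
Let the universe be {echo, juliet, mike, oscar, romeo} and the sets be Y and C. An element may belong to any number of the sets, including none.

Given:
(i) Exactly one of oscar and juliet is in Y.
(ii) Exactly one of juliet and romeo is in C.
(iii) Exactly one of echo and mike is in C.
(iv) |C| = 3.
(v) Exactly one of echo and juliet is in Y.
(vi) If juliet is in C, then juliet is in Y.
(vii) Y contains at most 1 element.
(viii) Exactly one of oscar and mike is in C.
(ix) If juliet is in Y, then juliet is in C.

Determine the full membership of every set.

Y = {juliet}; C = {echo, juliet, oscar}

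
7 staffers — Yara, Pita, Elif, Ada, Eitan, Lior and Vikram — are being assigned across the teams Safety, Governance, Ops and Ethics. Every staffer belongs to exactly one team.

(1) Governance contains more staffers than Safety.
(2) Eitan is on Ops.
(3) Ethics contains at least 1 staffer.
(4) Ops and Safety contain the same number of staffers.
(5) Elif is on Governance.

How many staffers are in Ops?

1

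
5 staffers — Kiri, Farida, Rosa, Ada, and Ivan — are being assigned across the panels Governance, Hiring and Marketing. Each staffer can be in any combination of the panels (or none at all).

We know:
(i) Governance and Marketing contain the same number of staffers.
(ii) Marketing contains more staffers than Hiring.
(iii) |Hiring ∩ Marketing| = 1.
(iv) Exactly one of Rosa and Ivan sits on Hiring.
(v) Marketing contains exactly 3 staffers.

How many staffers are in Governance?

3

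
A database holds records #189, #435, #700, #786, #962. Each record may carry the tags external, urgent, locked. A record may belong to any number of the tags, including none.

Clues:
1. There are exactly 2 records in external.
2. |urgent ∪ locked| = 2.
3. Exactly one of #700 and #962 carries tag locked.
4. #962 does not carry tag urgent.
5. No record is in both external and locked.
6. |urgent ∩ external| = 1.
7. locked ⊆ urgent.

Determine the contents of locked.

locked = {#700}

From (4): #962 ∉ urgent.
(7) contrapositive: #962 ∉ locked.
(3) (exactly one): #700 ∈ locked.
(5) (disjoint): #700 ∉ external.
(7) with #700 ∈ locked: #700 ∈ urgent.
Suppose #189 ∈ locked: no assignment then satisfies all the clues, so #189 ∉ locked.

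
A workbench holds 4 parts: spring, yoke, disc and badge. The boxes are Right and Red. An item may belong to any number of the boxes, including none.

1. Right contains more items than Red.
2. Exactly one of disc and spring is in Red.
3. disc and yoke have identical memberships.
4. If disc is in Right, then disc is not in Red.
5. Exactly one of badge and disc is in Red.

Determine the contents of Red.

Red = {badge, spring}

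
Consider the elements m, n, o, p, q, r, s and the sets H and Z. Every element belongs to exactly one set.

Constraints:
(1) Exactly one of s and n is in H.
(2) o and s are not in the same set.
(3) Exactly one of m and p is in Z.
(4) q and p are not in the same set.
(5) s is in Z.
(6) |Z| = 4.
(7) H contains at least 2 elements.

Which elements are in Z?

From (5): s ∈ Z.
(1) (exactly one): n ∈ H.
(2): o ∉ Z.
Only one set left: o ∈ H.
Suppose m ∉ Z: no assignment then satisfies all the clues, so m ∈ Z.

Z = {m, q, r, s}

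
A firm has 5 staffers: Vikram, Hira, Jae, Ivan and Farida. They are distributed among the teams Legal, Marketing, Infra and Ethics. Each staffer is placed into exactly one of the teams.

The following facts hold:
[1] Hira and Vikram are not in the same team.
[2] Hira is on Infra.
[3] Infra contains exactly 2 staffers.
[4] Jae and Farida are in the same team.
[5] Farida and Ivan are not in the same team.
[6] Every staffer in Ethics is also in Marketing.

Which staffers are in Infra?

Infra = {Hira, Ivan}

From (2): Hira ∈ Infra.
(1): Vikram ∉ Infra.
Suppose Jae ∈ Infra: no assignment then satisfies all the clues, so Jae ∉ Infra.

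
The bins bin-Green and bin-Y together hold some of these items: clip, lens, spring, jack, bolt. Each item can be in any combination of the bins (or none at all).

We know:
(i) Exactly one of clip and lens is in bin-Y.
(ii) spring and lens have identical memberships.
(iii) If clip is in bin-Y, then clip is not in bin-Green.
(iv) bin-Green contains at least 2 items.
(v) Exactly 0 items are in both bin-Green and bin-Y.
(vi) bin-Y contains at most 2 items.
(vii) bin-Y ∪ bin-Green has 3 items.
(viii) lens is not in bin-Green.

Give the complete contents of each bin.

bin-Green = {bolt, jack}; bin-Y = {clip}

From (viii): lens ∉ bin-Green.
(ii): spring matches lens: spring ∉ bin-Green.
Suppose clip ∈ bin-Green: no assignment then satisfies all the clues, so clip ∉ bin-Green.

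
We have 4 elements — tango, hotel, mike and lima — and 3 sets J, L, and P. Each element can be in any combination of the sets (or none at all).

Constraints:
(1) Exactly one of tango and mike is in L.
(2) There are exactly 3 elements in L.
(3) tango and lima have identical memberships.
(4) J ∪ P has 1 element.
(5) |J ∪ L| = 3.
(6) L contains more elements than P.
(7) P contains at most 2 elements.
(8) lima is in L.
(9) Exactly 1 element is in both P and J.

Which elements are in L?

From (8): lima ∈ L.
(3): tango matches lima: tango ∈ L.
(1) (exactly one): mike ∉ L.
(2): only 3 candidates remain for L, so all are in.

L = {hotel, lima, tango}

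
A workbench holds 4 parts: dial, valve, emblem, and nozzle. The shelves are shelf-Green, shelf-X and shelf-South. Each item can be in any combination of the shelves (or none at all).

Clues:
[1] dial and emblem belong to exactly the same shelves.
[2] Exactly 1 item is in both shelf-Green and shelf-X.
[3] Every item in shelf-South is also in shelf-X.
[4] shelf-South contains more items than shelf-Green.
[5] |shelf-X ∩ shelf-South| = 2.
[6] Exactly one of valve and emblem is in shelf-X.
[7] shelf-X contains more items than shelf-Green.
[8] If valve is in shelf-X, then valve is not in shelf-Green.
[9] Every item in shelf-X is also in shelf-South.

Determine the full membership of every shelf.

shelf-Green = {nozzle}; shelf-X = {nozzle, valve}; shelf-South = {nozzle, valve}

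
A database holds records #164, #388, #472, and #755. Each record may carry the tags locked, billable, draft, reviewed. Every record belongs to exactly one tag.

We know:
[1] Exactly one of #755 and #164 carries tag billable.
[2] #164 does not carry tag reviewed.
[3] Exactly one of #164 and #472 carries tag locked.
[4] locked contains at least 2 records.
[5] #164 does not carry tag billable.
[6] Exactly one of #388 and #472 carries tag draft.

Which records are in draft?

draft = {#472}

From (2): #164 ∉ reviewed.
From (5): #164 ∉ billable.
(1) (exactly one): #755 ∈ billable.
Suppose #164 ∈ draft: no assignment then satisfies all the clues, so #164 ∉ draft.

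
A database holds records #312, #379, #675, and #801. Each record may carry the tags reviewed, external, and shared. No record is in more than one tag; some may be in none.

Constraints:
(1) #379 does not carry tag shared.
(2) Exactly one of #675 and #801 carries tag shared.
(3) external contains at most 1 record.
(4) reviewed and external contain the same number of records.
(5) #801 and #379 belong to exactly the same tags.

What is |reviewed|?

0

From (1): #379 ∉ shared.
(5): #801 matches #379: #801 ∉ shared.
(2) (exactly one): #675 ∈ shared.
Suppose #312 ∈ reviewed: no assignment then satisfies all the clues, so #312 ∉ reviewed.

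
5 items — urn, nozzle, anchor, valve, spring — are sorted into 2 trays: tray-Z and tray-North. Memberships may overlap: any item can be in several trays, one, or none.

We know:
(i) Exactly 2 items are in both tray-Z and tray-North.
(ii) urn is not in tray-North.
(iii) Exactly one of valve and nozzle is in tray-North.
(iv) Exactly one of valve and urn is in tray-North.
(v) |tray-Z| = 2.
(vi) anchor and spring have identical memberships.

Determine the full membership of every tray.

tray-Z = {anchor, spring}; tray-North = {anchor, spring, valve}

From (ii): urn ∉ tray-North.
(iv) (exactly one): valve ∈ tray-North.
(iii) (exactly one): nozzle ∉ tray-North.
Suppose urn ∈ tray-Z: no assignment then satisfies all the clues, so urn ∉ tray-Z.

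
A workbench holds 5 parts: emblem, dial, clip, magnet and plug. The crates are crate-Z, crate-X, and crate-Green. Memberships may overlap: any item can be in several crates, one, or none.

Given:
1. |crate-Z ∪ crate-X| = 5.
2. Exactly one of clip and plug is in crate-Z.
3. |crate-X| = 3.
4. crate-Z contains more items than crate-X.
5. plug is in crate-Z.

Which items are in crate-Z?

crate-Z = {dial, emblem, magnet, plug}

From (5): plug ∈ crate-Z.
(2) (exactly one): clip ∉ crate-Z.
Suppose emblem ∉ crate-Z: no assignment then satisfies all the clues, so emblem ∈ crate-Z.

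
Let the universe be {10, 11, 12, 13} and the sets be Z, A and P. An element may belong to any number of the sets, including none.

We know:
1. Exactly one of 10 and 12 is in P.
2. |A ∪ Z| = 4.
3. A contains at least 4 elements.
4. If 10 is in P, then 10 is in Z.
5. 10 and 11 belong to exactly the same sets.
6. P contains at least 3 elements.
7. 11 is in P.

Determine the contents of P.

P = {10, 11, 13}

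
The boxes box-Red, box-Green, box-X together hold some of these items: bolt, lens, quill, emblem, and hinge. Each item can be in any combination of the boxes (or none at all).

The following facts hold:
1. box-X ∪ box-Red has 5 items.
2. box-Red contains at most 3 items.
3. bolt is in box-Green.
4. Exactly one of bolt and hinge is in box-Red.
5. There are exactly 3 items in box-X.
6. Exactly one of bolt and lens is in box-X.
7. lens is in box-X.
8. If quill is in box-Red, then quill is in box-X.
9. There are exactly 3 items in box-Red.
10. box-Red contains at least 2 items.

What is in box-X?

box-X = {hinge, lens, quill}

From (3): bolt ∈ box-Green.
From (7): lens ∈ box-X.
(6) (exactly one): bolt ∉ box-X.
Suppose quill ∉ box-X: no assignment then satisfies all the clues, so quill ∈ box-X.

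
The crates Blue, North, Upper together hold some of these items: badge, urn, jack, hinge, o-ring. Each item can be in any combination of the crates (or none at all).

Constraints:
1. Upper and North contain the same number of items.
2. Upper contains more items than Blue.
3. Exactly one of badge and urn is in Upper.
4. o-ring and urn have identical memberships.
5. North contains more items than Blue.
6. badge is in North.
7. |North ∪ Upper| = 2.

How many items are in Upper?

2

From (6): badge ∈ North.
Suppose badge ∉ Upper: no assignment then satisfies all the clues, so badge ∈ Upper.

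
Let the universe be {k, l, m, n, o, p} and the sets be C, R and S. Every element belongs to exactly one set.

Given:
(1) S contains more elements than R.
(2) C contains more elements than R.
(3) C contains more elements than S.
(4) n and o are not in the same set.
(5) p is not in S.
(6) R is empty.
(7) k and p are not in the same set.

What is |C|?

4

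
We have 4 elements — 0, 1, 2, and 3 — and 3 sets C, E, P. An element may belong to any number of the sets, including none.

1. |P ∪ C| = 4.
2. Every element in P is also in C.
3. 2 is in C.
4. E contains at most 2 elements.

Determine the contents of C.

C = {0, 1, 2, 3}

From (3): 2 ∈ C.
Suppose 0 ∉ C: no assignment then satisfies all the clues, so 0 ∈ C.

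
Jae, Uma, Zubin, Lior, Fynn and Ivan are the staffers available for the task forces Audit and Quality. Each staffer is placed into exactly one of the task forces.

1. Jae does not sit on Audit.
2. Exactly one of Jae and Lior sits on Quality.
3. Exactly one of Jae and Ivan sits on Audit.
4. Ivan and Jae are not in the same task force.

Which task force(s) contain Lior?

From (1): Jae ∉ Audit.
(3) (exactly one): Ivan ∈ Audit.
Only one task force left: Jae ∈ Quality.
(2) (exactly one): Lior ∉ Quality.
Only one task force left: Lior ∈ Audit.

Lior: Audit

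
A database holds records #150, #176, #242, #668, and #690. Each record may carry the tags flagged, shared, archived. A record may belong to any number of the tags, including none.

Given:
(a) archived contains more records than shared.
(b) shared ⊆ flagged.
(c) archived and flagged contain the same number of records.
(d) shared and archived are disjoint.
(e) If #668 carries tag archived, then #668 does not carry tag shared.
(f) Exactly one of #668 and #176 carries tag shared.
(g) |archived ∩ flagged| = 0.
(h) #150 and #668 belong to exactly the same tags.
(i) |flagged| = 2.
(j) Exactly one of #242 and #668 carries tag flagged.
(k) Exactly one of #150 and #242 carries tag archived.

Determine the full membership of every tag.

flagged = {#176, #242}; shared = {#176}; archived = {#150, #668}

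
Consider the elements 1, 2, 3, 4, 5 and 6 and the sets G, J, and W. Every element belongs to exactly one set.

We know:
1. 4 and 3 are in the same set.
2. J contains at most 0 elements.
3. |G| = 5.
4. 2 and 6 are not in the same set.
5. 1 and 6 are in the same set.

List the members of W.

W = {2}

(2): J already has 0, so the rest are out.
Suppose 1 ∈ W: no assignment then satisfies all the clues, so 1 ∉ W.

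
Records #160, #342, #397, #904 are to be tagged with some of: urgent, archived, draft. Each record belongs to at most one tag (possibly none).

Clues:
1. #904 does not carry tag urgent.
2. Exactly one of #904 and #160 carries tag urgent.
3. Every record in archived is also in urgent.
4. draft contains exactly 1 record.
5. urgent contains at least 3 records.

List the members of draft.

draft = {#904}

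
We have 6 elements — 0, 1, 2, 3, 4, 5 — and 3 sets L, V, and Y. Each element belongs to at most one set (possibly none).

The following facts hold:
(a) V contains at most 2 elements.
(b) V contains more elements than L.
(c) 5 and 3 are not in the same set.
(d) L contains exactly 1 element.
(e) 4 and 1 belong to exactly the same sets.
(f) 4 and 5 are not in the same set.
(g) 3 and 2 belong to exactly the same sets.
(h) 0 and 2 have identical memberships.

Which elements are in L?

L = {5}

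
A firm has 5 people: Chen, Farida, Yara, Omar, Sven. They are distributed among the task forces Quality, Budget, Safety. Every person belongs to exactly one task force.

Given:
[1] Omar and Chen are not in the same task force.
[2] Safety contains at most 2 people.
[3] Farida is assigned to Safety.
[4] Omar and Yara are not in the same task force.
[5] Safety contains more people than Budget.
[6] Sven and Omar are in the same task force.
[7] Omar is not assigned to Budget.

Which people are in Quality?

Quality = {Omar, Sven}

From (3): Farida ∈ Safety.
From (7): Omar ∉ Budget.
(6): Sven matches Omar: Sven ∉ Budget.
Suppose Chen ∈ Quality: no assignment then satisfies all the clues, so Chen ∉ Quality.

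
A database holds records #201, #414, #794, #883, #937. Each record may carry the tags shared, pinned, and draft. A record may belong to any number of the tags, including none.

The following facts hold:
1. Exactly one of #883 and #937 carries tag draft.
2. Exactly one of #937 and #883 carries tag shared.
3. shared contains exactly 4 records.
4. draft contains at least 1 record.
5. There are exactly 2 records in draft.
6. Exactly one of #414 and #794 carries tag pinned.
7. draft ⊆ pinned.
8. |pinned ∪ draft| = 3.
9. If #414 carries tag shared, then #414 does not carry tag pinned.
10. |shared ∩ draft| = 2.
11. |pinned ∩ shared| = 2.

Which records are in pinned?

pinned = {#794, #883, #937}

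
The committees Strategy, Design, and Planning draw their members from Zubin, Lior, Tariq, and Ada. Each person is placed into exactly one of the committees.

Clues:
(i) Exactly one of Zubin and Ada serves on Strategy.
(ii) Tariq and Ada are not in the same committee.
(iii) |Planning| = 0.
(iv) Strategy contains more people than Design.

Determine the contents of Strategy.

Strategy = {Lior, Tariq, Zubin}

(iii): Planning already has 0, so the rest are out.
Suppose Zubin ∉ Strategy: no assignment then satisfies all the clues, so Zubin ∈ Strategy.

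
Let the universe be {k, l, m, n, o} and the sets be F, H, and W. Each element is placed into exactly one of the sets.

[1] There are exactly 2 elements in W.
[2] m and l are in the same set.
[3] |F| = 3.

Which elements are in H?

H = {}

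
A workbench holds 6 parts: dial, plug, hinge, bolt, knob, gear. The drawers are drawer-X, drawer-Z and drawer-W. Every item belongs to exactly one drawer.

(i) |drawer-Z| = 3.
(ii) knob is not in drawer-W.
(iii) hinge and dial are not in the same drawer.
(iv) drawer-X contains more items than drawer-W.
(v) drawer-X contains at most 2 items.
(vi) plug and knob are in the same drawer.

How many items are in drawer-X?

2

From (ii): knob ∉ drawer-W.
(vi): plug matches knob: plug ∉ drawer-W.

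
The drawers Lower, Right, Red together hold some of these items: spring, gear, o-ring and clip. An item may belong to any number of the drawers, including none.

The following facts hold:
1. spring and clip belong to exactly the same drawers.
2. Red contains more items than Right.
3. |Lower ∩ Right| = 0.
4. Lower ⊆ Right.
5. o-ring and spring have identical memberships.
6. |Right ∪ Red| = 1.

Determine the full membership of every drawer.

Lower = {}; Right = {}; Red = {gear}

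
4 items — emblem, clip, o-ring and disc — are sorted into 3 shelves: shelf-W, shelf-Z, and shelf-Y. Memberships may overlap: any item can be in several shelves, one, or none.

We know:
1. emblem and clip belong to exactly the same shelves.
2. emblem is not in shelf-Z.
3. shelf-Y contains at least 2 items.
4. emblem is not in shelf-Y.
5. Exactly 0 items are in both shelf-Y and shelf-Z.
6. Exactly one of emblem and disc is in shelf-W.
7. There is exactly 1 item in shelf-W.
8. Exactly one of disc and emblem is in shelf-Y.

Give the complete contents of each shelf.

shelf-W = {disc}; shelf-Z = {}; shelf-Y = {disc, o-ring}

From (2): emblem ∉ shelf-Z.
From (4): emblem ∉ shelf-Y.
(1): clip matches emblem: clip ∉ shelf-Z.
(1): clip matches emblem: clip ∉ shelf-Y.
(3): only 2 candidates remain for shelf-Y, so all are in.
Suppose emblem ∈ shelf-W: no assignment then satisfies all the clues, so emblem ∉ shelf-W.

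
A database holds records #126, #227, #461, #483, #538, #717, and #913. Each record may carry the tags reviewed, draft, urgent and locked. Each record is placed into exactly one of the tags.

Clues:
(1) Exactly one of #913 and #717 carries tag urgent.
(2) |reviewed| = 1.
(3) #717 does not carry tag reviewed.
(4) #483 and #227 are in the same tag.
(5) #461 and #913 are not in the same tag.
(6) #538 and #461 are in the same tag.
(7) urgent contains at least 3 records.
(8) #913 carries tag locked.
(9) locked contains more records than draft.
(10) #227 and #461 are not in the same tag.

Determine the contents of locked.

locked = {#227, #483, #913}

From (3): #717 ∉ reviewed.
From (8): #913 ∈ locked.
(1) (exactly one): #717 ∈ urgent.
(5): #461 ∉ locked.
(6): #538 matches #461: #538 ∉ locked.
Suppose #126 ∈ locked: no assignment then satisfies all the clues, so #126 ∉ locked.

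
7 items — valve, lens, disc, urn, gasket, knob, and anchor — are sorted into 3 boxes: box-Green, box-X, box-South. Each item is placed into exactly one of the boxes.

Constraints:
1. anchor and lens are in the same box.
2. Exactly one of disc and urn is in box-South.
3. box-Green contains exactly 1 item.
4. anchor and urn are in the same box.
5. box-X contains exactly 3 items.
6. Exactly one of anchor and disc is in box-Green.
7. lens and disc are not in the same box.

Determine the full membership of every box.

box-Green = {disc}; box-X = {gasket, knob, valve}; box-South = {anchor, lens, urn}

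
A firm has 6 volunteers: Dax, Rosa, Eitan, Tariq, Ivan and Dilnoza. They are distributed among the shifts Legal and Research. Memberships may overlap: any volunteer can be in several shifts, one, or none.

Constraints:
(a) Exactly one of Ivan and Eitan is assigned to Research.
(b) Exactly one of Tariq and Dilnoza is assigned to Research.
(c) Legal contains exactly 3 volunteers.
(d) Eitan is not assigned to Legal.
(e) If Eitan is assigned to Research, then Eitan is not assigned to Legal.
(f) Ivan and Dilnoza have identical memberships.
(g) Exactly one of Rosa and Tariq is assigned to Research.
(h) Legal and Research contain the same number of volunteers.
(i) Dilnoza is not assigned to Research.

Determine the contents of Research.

From (d): Eitan ∉ Legal.
From (i): Dilnoza ∉ Research.
(b) (exactly one): Tariq ∈ Research.
(f): Ivan matches Dilnoza: Ivan ∉ Research.
(g) (exactly one): Rosa ∉ Research.
(a) (exactly one): Eitan ∈ Research.
Suppose Dax ∉ Research: no assignment then satisfies all the clues, so Dax ∈ Research.

Research = {Dax, Eitan, Tariq}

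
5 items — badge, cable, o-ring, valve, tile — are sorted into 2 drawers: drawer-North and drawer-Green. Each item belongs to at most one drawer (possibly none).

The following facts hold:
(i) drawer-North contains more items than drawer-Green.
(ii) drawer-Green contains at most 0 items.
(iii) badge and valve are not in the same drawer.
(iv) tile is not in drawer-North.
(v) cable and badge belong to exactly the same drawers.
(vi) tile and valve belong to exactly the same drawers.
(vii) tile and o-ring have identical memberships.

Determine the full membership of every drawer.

drawer-North = {badge, cable}; drawer-Green = {}

From (iv): tile ∉ drawer-North.
(ii): drawer-Green already has 0, so the rest are out.
(vi): valve matches tile: valve ∉ drawer-North.
(vii): o-ring matches tile: o-ring ∉ drawer-North.
Suppose badge ∉ drawer-North: no assignment then satisfies all the clues, so badge ∈ drawer-North.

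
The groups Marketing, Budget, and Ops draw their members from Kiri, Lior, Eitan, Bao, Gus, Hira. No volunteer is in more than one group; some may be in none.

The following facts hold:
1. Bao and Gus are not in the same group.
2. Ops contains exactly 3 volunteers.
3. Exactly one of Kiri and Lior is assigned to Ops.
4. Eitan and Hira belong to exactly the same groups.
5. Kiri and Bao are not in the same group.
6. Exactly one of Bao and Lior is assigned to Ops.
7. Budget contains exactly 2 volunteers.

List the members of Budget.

Budget = {Gus, Kiri}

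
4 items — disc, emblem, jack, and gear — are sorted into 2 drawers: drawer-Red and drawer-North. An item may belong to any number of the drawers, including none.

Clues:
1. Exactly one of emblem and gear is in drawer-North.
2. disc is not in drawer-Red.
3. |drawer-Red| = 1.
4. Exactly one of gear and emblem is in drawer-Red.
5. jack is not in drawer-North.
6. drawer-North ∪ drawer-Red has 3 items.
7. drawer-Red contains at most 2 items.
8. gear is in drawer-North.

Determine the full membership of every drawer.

drawer-Red = {emblem}; drawer-North = {disc, gear}

From (2): disc ∉ drawer-Red.
From (5): jack ∉ drawer-North.
From (8): gear ∈ drawer-North.
(1) (exactly one): emblem ∉ drawer-North.
Suppose disc ∉ drawer-North: no assignment then satisfies all the clues, so disc ∈ drawer-North.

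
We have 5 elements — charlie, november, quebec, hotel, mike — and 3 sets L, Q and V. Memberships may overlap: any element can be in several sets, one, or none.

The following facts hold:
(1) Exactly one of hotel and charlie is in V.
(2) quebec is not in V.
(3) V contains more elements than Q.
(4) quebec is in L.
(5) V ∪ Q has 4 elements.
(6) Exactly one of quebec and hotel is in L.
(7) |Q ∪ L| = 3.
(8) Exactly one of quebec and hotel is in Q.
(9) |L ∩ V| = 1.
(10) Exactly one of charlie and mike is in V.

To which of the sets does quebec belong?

quebec: L, Q

From (2): quebec ∉ V.
From (4): quebec ∈ L.
(6) (exactly one): hotel ∉ L.
Suppose quebec ∉ Q: no assignment then satisfies all the clues, so quebec ∈ Q.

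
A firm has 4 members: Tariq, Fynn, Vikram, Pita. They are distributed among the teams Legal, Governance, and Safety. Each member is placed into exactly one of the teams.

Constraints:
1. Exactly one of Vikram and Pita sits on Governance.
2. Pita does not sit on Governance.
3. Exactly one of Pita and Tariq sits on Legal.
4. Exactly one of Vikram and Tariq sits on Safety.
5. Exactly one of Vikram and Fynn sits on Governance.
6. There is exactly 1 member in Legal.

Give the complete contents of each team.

From (2): Pita ∉ Governance.
(1) (exactly one): Vikram ∈ Governance.
(4) (exactly one): Tariq ∈ Safety.
(5) (exactly one): Fynn ∉ Governance.
(3) (exactly one): Pita ∈ Legal.
(6): Legal already has 1, so the rest are out.
Only one team left: Fynn ∈ Safety.

Legal = {Pita}; Governance = {Vikram}; Safety = {Fynn, Tariq}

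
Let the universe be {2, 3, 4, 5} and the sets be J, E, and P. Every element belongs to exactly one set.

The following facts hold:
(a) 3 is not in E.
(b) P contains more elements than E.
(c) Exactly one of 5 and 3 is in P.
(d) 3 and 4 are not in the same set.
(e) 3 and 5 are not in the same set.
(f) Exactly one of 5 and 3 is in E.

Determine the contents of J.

From (a): 3 ∉ E.
(f) (exactly one): 5 ∈ E.
(c) (exactly one): 3 ∈ P.
(d): 4 ∉ P.
Suppose 2 ∈ J: no assignment then satisfies all the clues, so 2 ∉ J.

J = {4}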